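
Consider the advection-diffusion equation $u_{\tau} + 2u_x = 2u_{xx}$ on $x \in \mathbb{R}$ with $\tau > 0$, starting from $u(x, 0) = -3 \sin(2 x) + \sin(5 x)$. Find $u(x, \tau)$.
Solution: Change to a moving frame: let $\eta = x - 2\tau$, $\sigma = \tau$ and write $u(x,\tau) = w(\eta,\sigma)$.
By the chain rule $u_{\tau} = w_{\sigma} - 2w_{\eta}$, $u_x = w_{\eta}$, $u_{xx} = w_{\eta\eta}$.
Then $u_{\tau} + 2u_x = w_{\sigma}$: the advection term cancels and the PDE becomes the heat equation $w_{\sigma} = 2w_{\eta\eta}$ on $\eta \in \mathbb{R}$.
Initial data: $w(\eta,0) = u(\eta,0) = -3 \sin(2 \eta) + \sin(5 \eta)$.
On $\eta \in \mathbb{R}$ each mode satisfies $(\sin(n\eta))'' = -n^2 \sin(n\eta)$, so $e^{-2n^2\sigma} \sin(n\eta)$ solves the heat equation; by superposition $w(\eta,\sigma) = \sum c_n e^{-2n^2\sigma} \sin(n\eta)$.
Reading off the coefficients: $c_2=-3, c_5=1$, so $w(\eta,\sigma) = -3 e^{-8 \sigma} \sin(2 \eta) + e^{-50 \sigma} \sin(5 \eta)$.
Substituting back $\eta = x - 2\tau$, $\sigma = \tau$: $u(x,\tau) = w(x - 2\tau, \tau)$.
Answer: $u(x, \tau) = 3 e^{-8 \tau} \sin(4 \tau - 2 x) -  e^{-50 \tau} \sin(10 \tau - 5 x)$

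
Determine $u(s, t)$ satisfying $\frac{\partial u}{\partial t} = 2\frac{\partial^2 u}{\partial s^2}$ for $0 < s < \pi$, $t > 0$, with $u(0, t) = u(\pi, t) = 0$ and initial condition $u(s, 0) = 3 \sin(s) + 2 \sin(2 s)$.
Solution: Using separation of variables $u = X(s)T(t)$:
Eigenfunctions: $\sin(ns)$, $n = 1, 2, 3, \ldots$
General solution: $u(s, t) = \sum c_n \sin(ns) e^{-2n^2 t}$
Matching $u(s,0) = 3 \sin(s) + 2 \sin(2 s)$ term by term: $c_1=3, c_2=2$.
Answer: $u(s, t) = 3 e^{-2 t} \sin(s) + 2 e^{-8 t} \sin(2 s)$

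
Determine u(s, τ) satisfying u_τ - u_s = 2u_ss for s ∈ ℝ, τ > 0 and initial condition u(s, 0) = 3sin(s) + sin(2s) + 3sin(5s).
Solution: Moving frame: η = s + τ, σ = τ, u = w(η,σ), so u_τ = w_σ + w_η and u_ss = w_ηη.
Hence u_τ - u_s = w_σ and the PDE becomes the heat equation w_σ = 2w_ηη on η ∈ ℝ.
Initial data: w(η,0) = u(η,0) = 3sin(η) + sin(2η) + 3sin(5η). Each mode sin(nη) decays as exp(-2n²σ) on ℝ, so w(η,σ) = Σ c_n exp(-2n²σ) sin(nη) with c_1=3, c_2=1, c_5=3: w(η,σ) = 3exp(-2σ)sin(η) + exp(-8σ)sin(2η) + 3exp(-50σ)sin(5η).
Substituting back: u(s,τ) = w(s + τ, τ).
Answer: u(s, τ) = 3exp(-2τ)sin(s + τ) + exp(-8τ)sin(2s + 2τ) + 3exp(-50τ)sin(5s + 5τ)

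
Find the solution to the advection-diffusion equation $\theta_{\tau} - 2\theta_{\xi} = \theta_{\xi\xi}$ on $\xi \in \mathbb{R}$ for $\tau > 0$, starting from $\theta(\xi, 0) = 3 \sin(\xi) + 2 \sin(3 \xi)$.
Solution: Moving frame: $\eta = \xi + 2\tau$, $\sigma = \tau$, $\theta = u(\eta,\sigma)$, so $\theta_{\tau} = u_{\sigma} + 2u_{\eta}$ and $\theta_{\xi\xi} = u_{\eta\eta}$.
Hence $\theta_{\tau} - 2\theta_{\xi} = u_{\sigma}$ and the PDE becomes the heat equation $u_{\sigma} = u_{\eta\eta}$ on $\eta \in \mathbb{R}$.
Initial data: $u(\eta,0) = \theta(\eta,0) = 3 \sin(\eta) + 2 \sin(3 \eta)$. Each mode $\sin(n\eta)$ decays as $e^{-n^2\sigma}$ on $\mathbb{R}$, so $u(\eta,\sigma) = \sum c_n e^{-n^2\sigma} \sin(n\eta)$ with $c_1=3, c_3=2$: $u(\eta,\sigma) = 3 e^{-\sigma} \sin(\eta) + 2 e^{-9 \sigma} \sin(3 \eta)$.
Substituting back: $\theta(\xi,\tau) = u(\xi + 2\tau, \tau)$.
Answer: $\theta(\xi, \tau) = 3 e^{-\tau} \sin(2 \tau + \xi) + 2 e^{-9 \tau} \sin(6 \tau + 3 \xi)$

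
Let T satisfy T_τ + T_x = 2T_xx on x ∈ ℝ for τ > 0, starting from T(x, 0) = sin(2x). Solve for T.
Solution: Moving frame: η = x - τ, σ = τ, T = u(η,σ), so T_τ = u_σ - u_η and T_xx = u_ηη.
Hence T_τ + T_x = u_σ and the PDE becomes the heat equation u_σ = 2u_ηη on η ∈ ℝ.
Initial data: u(η,0) = T(η,0) = sin(2η). Each mode sin(nη) decays as exp(-2n²σ) on ℝ, so u(η,σ) = Σ c_n exp(-2n²σ) sin(nη) with c_2=1: u(η,σ) = exp(-8σ)sin(2η).
Substituting back: T(x,τ) = u(x - τ, τ).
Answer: T(x, τ) = exp(-8τ)sin(2x - 2τ)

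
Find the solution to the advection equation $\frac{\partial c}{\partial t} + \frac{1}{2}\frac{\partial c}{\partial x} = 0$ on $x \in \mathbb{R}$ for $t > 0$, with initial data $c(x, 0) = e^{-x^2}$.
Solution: By characteristics ($dx/dt = 1/2$), $c(x,t) = f(x - \frac{1}{2}t)$ with $f = c( \cdot , 0)$.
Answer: $c(x, t) = e^{-(-t/2 + x)^2}$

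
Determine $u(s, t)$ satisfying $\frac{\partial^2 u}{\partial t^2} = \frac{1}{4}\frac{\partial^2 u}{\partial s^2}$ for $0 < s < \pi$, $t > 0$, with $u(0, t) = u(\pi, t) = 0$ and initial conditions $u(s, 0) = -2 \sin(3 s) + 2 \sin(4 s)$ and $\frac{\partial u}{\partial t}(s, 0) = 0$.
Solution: Using separation of variables $u = X(s)T(t)$:
Eigenfunctions: $\sin(ns)$, $n = 1, 2, 3, \ldots$
General solution: $u(s, t) = \sum [A_n \cos(n t/2) + B_n \sin(n t/2)] \sin(ns)$
From $u(s,0) = -2 \sin(3 s) + 2 \sin(4 s)$: $A_3=-2, A_4=2$. From $u_t(s,0) = 0$: all $B_n = 0$.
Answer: $u(s, t) = -2 \sin(3 s) \cos(3 t/2) + 2 \sin(4 s) \cos(2 t)$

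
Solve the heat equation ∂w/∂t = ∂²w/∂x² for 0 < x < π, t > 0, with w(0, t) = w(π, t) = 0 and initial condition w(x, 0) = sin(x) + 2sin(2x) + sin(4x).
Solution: Using separation of variables w = X(x)T(t):
Eigenfunctions: sin(nx), n = 1, 2, 3, ...
General solution: w(x, t) = Σ c_n sin(nx) exp(-n² t)
Matching w(x,0) = sin(x) + 2sin(2x) + sin(4x) term by term: c_1=1, c_2=2, c_4=1.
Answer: w(x, t) = exp(-t)sin(x) + 2exp(-4t)sin(2x) + exp(-16t)sin(4x)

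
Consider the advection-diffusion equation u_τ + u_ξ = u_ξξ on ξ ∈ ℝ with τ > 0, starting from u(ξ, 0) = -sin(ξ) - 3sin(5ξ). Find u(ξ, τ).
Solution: Change to a moving frame: let η = ξ - τ, σ = τ and write u(ξ,τ) = w(η,σ).
By the chain rule u_τ = w_σ - w_η, u_ξ = w_η, u_ξξ = w_ηη.
Then u_τ + u_ξ = w_σ: the advection term cancels and the PDE becomes the heat equation w_σ = w_ηη on η ∈ ℝ.
Initial data: w(η,0) = u(η,0) = -sin(η) - 3sin(5η).
On η ∈ ℝ each mode satisfies (sin(nη))″ = -n² sin(nη), so exp(-n²σ) sin(nη) solves the heat equation; by superposition w(η,σ) = Σ c_n exp(-n²σ) sin(nη).
Reading off the coefficients: c_1=-1, c_5=-3, so w(η,σ) = -exp(-σ)sin(η) - 3exp(-25σ)sin(5η).
Substituting back η = ξ - τ, σ = τ: u(ξ,τ) = w(ξ - τ, τ).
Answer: u(ξ, τ) = -exp(-τ)sin(ξ - τ) - 3exp(-25τ)sin(5ξ - 5τ)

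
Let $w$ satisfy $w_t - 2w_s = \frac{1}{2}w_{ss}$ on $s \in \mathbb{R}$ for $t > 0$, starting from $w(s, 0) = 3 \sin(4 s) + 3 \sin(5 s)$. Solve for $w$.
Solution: Change to a moving frame: let $\eta = s + 2t$, $\sigma = t$ and write $w(s,t) = u(\eta,\sigma)$.
By the chain rule $w_t = u_{\sigma} + 2u_{\eta}$, $w_s = u_{\eta}$, $w_{ss} = u_{\eta\eta}$.
Then $w_t - 2w_s = u_{\sigma}$: the advection term cancels and the PDE becomes the heat equation $u_{\sigma} = \frac{1}{2}u_{\eta\eta}$ on $\eta \in \mathbb{R}$.
Initial data: $u(\eta,0) = w(\eta,0) = 3 \sin(4 \eta) + 3 \sin(5 \eta)$.
On $\eta \in \mathbb{R}$ each mode satisfies $(\sin(n\eta))'' = -n^2 \sin(n\eta)$, so $e^{-n^2\sigma/2} \sin(n\eta)$ solves the heat equation; by superposition $u(\eta,\sigma) = \sum c_n e^{-n^2\sigma/2} \sin(n\eta)$.
Reading off the coefficients: $c_4=3, c_5=3$, so $u(\eta,\sigma) = 3 e^{-8 \sigma} \sin(4 \eta) + 3 e^{-25 \sigma/2} \sin(5 \eta)$.
Substituting back $\eta = s + 2t$, $\sigma = t$: $w(s,t) = u(s + 2t, t)$.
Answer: $w(s, t) = 3 e^{-8 t} \sin(4 s + 8 t) + 3 e^{-25 t/2} \sin(5 s + 10 t)$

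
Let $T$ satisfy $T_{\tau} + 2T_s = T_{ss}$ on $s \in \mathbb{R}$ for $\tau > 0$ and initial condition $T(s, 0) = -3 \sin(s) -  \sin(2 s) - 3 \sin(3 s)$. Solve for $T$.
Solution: Change to a moving frame: let $\eta = s - 2\tau$, $\sigma = \tau$ and write $T(s,\tau) = u(\eta,\sigma)$.
By the chain rule $T_{\tau} = u_{\sigma} - 2u_{\eta}$, $T_s = u_{\eta}$, $T_{ss} = u_{\eta\eta}$.
Then $T_{\tau} + 2T_s = u_{\sigma}$: the advection term cancels and the PDE becomes the heat equation $u_{\sigma} = u_{\eta\eta}$ on $\eta \in \mathbb{R}$.
Initial data: $u(\eta,0) = T(\eta,0) = -3 \sin(\eta) - \sin(2 \eta) - 3 \sin(3 \eta)$.
On $\eta \in \mathbb{R}$ each mode satisfies $(\sin(n\eta))'' = -n^2 \sin(n\eta)$, so $e^{-n^2\sigma} \sin(n\eta)$ solves the heat equation; by superposition $u(\eta,\sigma) = \sum c_n e^{-n^2\sigma} \sin(n\eta)$.
Reading off the coefficients: $c_1=-3, c_2=-1, c_3=-3$, so $u(\eta,\sigma) = -3 e^{-\sigma} \sin(\eta) - e^{-4 \sigma} \sin(2 \eta) - 3 e^{-9 \sigma} \sin(3 \eta)$.
Substituting back $\eta = s - 2\tau$, $\sigma = \tau$: $T(s,\tau) = u(s - 2\tau, \tau)$.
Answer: $T(s, \tau) = 3 e^{-\tau} \sin(2 \tau - s) + e^{-4 \tau} \sin(4 \tau - 2 s) + 3 e^{-9 \tau} \sin(6 \tau - 3 s)$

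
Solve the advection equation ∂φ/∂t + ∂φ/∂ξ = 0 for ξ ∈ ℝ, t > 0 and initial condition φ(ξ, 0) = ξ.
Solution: By characteristics (dξ/dt = 1), φ(ξ,t) = f(ξ - t) with f = φ(·, 0).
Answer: φ(ξ, t) = -t + ξ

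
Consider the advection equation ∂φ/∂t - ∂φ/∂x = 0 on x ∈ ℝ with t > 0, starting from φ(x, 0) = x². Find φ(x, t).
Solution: By characteristics (dx/dt = -1), φ(x,t) = f(x + t) with f = φ(·, 0).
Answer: φ(x, t) = t² + 2tx + x²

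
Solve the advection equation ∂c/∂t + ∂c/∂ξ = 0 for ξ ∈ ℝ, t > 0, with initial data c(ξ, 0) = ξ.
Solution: By characteristics (dξ/dt = 1), c(ξ,t) = f(ξ - t) with f = c(·, 0).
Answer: c(ξ, t) = -t + ξ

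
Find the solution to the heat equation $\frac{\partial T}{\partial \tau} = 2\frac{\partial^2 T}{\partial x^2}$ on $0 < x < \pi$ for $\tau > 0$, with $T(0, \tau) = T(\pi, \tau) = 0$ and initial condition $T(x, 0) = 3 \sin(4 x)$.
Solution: Separating variables: $T = \sum c_n e^{-2n^2\tau} \sin(nx)$. From $T(x,0) = 3 \sin(4 x)$: $c_4=3$.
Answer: $T(x, \tau) = 3 e^{-32 \tau} \sin(4 x)$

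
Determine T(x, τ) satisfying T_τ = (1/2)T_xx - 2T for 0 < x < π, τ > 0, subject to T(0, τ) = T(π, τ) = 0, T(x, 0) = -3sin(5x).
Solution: Substitute T = exp(-2τ)u, i.e. u = exp(2τ)T.
By the product rule, T_τ = exp(-2τ)(u_τ - 2u), T_xx = exp(-2τ)u_xx.
Substituting into the PDE and dividing by exp(-2τ): u_τ - 2u = (1/2)u_xx - 2u.
The lower-order terms cancel, leaving the standard heat equation u_τ = (1/2)u_xx.
Initial data for u: u(x,0) = T(x,0) = -3sin(5x). The boundary conditions carry over: u(0,τ) = u(π,τ) = 0.
Solve for u:
  Using separation of variables u = X(x)G(τ):
  Eigenfunctions: sin(nx), n = 1, 2, 3, ...
  General solution: u(x, τ) = Σ c_n sin(nx) exp(-n² τ/2)
  Matching u(x,0) = -3sin(5x) term by term: c_5=-3.
Hence u(x,τ) = -3exp(-25τ/2)sin(5x).
Transform back: T(x,τ) = exp(-2τ)u(x,τ).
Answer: T(x, τ) = -3exp(-29τ/2)sin(5x)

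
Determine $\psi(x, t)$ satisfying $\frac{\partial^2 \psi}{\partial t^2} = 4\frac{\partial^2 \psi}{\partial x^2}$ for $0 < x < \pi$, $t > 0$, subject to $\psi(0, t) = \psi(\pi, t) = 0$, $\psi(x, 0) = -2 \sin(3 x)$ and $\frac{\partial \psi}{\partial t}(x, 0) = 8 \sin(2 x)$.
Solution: Using separation of variables $\psi = X(x)T(t)$:
Eigenfunctions: $\sin(nx)$, $n = 1, 2, 3, \ldots$
General solution: $\psi(x, t) = \sum [A_n \cos(2n t) + B_n \sin(2n t)] \sin(nx)$
From $\psi(x,0) = -2 \sin(3 x)$: $A_3=-2$. From $\psi_t(x,0) = 8 \sin(2 x)$, using $\psi_t(x,0) = \sum \omega_n B_n \sin(nx)$ with $\omega_n = 2n$: $B_2 = 8/4 = 2$.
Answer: $\psi(x, t) = 2 \sin(4 t) \sin(2 x) - 2 \sin(3 x) \cos(6 t)$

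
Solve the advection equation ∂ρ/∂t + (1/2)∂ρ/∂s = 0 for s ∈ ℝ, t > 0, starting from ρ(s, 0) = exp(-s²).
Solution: By method of characteristics (waves move right with speed 1/2):
Along characteristics s - (1/2)t = const, ρ is constant, so ρ(s,t) = f(s - (1/2)t) with f = ρ(·, 0).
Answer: ρ(s, t) = exp(-(s - t/2)²)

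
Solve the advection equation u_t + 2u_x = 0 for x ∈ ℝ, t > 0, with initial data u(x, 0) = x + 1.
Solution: By method of characteristics (waves move right with speed 2):
Along characteristics x - 2t = const, u is constant, so u(x,t) = f(x - 2t) with f = u(·, 0).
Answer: u(x, t) = -2t + x + 1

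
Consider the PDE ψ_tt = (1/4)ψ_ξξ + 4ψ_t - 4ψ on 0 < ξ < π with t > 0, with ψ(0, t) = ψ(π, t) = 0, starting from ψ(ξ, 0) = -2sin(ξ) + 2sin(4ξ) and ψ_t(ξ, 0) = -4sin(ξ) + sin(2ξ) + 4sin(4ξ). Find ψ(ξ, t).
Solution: Substitute ψ = exp(2t)u, i.e. u = exp(-2t)ψ.
By the product rule, ψ_t = exp(2t)(u_t + 2u), ψ_tt = exp(2t)(u_tt + 4u_t + 4u), ψ_ξξ = exp(2t)u_ξξ.
Substituting into the PDE and dividing by exp(2t): u_tt + 4u_t + 4u = (1/4)u_ξξ + 4(u_t + 2u) - 4u.
The lower-order terms cancel, leaving the standard wave equation u_tt = (1/4)u_ξξ.
Initial data for u: u(ξ,0) = ψ(ξ,0) = -2sin(ξ) + 2sin(4ξ); u_t(ξ,0) = ψ_t(ξ,0) - 2ψ(ξ,0) = sin(2ξ). The boundary conditions carry over: u(0,t) = u(π,t) = 0.
Solve for u:
  Using separation of variables u = X(ξ)T(t):
  Eigenfunctions: sin(nξ), n = 1, 2, 3, ...
  General solution: u(ξ, t) = Σ [A_n cos(n t/2) + B_n sin(n t/2)] sin(nξ)
  From u(ξ,0) = -2sin(ξ) + 2sin(4ξ): A_1=-2, A_4=2. From u_t(ξ,0) = sin(2ξ), using u_t(ξ,0) = Σ ω_n B_n sin(nξ) with ω_n = n/2: B_2 = 1/1 = 1.
Hence u(ξ,t) = sin(t)sin(2ξ) - 2sin(ξ)cos(t/2) + 2sin(4ξ)cos(2t).
Transform back: ψ(ξ,t) = exp(2t)u(ξ,t).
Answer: ψ(ξ, t) = exp(2t)sin(t)sin(2ξ) - 2exp(2t)sin(ξ)cos(t/2) + 2exp(2t)sin(4ξ)cos(2t)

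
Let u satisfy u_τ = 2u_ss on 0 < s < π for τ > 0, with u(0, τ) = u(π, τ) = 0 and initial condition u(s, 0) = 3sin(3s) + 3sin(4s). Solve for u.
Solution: Separating variables: u = Σ c_n exp(-2n²τ) sin(ns). From u(s,0) = 3sin(3s) + 3sin(4s): c_3=3, c_4=3.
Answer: u(s, τ) = 3exp(-18τ)sin(3s) + 3exp(-32τ)sin(4s)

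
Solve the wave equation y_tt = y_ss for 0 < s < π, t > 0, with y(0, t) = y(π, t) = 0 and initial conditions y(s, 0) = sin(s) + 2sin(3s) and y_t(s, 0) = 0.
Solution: Separating variables: y = Σ [A_n cos(ω_n t) + B_n sin(ω_n t)] sin(ns), ω_n = n. From ICs: A_1=1, A_3=2.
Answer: y(s, t) = sin(s)cos(t) + 2sin(3s)cos(3t)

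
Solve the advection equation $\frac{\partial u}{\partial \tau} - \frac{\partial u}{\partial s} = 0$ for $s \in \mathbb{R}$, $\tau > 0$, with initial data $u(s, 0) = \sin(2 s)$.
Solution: By characteristics ($ds/d\tau = -1$), $u(s,\tau) = f(s + \tau)$ with $f = u( \cdot , 0)$.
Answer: $u(s, \tau) = \sin(2 \tau + 2 s)$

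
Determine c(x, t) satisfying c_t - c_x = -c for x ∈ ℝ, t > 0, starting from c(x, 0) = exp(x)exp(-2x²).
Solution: Substitute c = exp(x)u.
Then c_x = exp(x)(u_x + u), c_t = exp(x)u_t; substituting and dividing by exp(x), the lower-order terms cancel: u_t - u_x = 0 (standard advection equation).
Data for u: u(x,0) = exp(-x)c(x,0) = exp(-2x²).
By characteristics (dx/dt = -1), u(x,t) = f(x + t) with f = u(·, 0).
So u(x,t) = exp(-2(t + x)²), and c(x,t) = exp(x)u(x,t).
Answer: c(x, t) = exp(x)exp(-2(t + x)²)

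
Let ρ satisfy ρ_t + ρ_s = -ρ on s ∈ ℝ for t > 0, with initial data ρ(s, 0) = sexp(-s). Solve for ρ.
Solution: Substitute ρ = exp(-s)u.
Then ρ_s = exp(-s)(u_s - u), ρ_t = exp(-s)u_t; substituting and dividing by exp(-s), the lower-order terms cancel: u_t + u_s = 0 (standard advection equation).
Data for u: u(s,0) = exp(s)ρ(s,0) = s.
By characteristics (ds/dt = 1), u(s,t) = f(s - t) with f = u(·, 0).
So u(s,t) = s - t, and ρ(s,t) = exp(-s)u(s,t).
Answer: ρ(s, t) = sexp(-s) - texp(-s)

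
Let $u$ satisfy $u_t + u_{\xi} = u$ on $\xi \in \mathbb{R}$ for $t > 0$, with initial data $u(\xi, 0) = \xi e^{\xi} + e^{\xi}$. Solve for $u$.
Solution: Substitute $u = e^{\xi}w$, i.e. $w = e^{-\xi}u$.
By the product rule, $u_{\xi} = e^{\xi}(w_{\xi} + w)$, $u_t = e^{\xi}w_t$.
Substituting into the PDE and dividing by $e^{\xi}$: $w_t + (w_{\xi} + w) = w$.
The lower-order terms cancel, leaving the standard advection equation $w_t + w_{\xi} = 0$.
Initial data for $w$: $w(\xi,0) = e^{-\xi}u(\xi,0) = \xi + 1$.
Solve for $w$:
  By method of characteristics (waves move right with speed 1):
  Along characteristics $\xi - t =$ const, $w$ is constant, so $w(\xi,t) = f(\xi - t)$ with $f = w( \cdot , 0)$.
Hence $w(\xi,t) = - t + \xi + 1$.
Transform back: $u(\xi,t) = e^{\xi}w(\xi,t)$.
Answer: $u(\xi, t) = \xi e^{\xi} -  t e^{\xi} + e^{\xi}$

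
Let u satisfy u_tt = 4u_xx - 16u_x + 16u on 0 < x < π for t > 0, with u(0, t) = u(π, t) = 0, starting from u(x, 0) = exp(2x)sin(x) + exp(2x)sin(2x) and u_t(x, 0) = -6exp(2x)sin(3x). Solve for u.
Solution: Substitute u = exp(2x)w, i.e. w = exp(-2x)u.
By the product rule, u_x = exp(2x)(w_x + 2w), u_xx = exp(2x)(w_xx + 4w_x + 4w), u_tt = exp(2x)w_tt.
Substituting into the PDE and dividing by exp(2x): w_tt = 4(w_xx + 4w_x + 4w) - 16(w_x + 2w) + 16w.
The lower-order terms cancel, leaving the standard wave equation w_tt = 4w_xx.
Initial data for w: w(x,0) = exp(-2x)u(x,0) = sin(x) + sin(2x); w_t(x,0) = exp(-2x)u_t(x,0) = -6sin(3x). The boundary conditions carry over: w(0,t) = w(π,t) = 0.
Solve for w:
  Using separation of variables w = X(x)T(t):
  Eigenfunctions: sin(nx), n = 1, 2, 3, ...
  General solution: w(x, t) = Σ [A_n cos(2n t) + B_n sin(2n t)] sin(nx)
  From w(x,0) = sin(x) + sin(2x): A_1=1, A_2=1. From w_t(x,0) = -6sin(3x), using w_t(x,0) = Σ ω_n B_n sin(nx) with ω_n = 2n: B_3 = (-6)/6 = -1.
Hence w(x,t) = -sin(6t)sin(3x) + sin(x)cos(2t) + sin(2x)cos(4t).
Transform back: u(x,t) = exp(2x)w(x,t).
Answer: u(x, t) = -exp(2x)sin(6t)sin(3x) + exp(2x)sin(x)cos(2t) + exp(2x)sin(2x)cos(4t)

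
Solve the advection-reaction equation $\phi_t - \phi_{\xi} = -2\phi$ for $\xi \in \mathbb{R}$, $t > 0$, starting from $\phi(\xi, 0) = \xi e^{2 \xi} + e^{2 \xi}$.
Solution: Substitute $\phi = e^{2\xi}u$, i.e. $u = e^{-2\xi}\phi$.
By the product rule, $\phi_{\xi} = e^{2\xi}(u_{\xi} + 2u)$, $\phi_t = e^{2\xi}u_t$.
Substituting into the PDE and dividing by $e^{2\xi}$: $u_t - (u_{\xi} + 2u) = -2u$.
The lower-order terms cancel, leaving the standard advection equation $u_t - u_{\xi} = 0$.
Initial data for $u$: $u(\xi,0) = e^{-2\xi}\phi(\xi,0) = \xi + 1$.
Solve for $u$:
  By method of characteristics (waves move left with speed 1):
  Along characteristics $\xi + t =$ const, $u$ is constant, so $u(\xi,t) = f(\xi + t)$ with $f = u( \cdot , 0)$.
Hence $u(\xi,t) = t + \xi + 1$.
Transform back: $\phi(\xi,t) = e^{2\xi}u(\xi,t)$.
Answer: $\phi(\xi, t) = \xi e^{2 \xi} + t e^{2 \xi} + e^{2 \xi}$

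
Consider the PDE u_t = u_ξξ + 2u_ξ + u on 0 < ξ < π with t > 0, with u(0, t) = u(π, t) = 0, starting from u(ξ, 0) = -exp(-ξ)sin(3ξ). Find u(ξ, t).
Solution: Substitute u = exp(-ξ)w.
Then u_ξ = exp(-ξ)(w_ξ - w), u_ξξ = exp(-ξ)(w_ξξ - 2w_ξ + w), u_t = exp(-ξ)w_t; substituting and dividing by exp(-ξ), the lower-order terms cancel: w_t = w_ξξ (standard heat equation).
Data for w: w(ξ,0) = exp(ξ)u(ξ,0) = -sin(3ξ). The boundary conditions carry over: w(0,t) = w(π,t) = 0.
Separating variables: w = Σ c_n exp(-n²t) sin(nξ). From w(ξ,0) = -sin(3ξ): c_3=-1.
So w(ξ,t) = -exp(-9t)sin(3ξ), and u(ξ,t) = exp(-ξ)w(ξ,t).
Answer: u(ξ, t) = -exp(-9t)exp(-ξ)sin(3ξ)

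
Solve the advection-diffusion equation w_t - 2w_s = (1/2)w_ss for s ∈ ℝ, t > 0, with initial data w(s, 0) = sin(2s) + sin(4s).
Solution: Moving frame: η = s + 2t, σ = t, w = u(η,σ), so w_t = u_σ + 2u_η and w_ss = u_ηη.
Hence w_t - 2w_s = u_σ and the PDE becomes the heat equation u_σ = (1/2)u_ηη on η ∈ ℝ.
Initial data: u(η,0) = w(η,0) = sin(2η) + sin(4η). Each mode sin(nη) decays as exp(-n²σ/2) on ℝ, so u(η,σ) = Σ c_n exp(-n²σ/2) sin(nη) with c_2=1, c_4=1: u(η,σ) = exp(-2σ)sin(2η) + exp(-8σ)sin(4η).
Substituting back: w(s,t) = u(s + 2t, t).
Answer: w(s, t) = exp(-2t)sin(2s + 4t) + exp(-8t)sin(4s + 8t)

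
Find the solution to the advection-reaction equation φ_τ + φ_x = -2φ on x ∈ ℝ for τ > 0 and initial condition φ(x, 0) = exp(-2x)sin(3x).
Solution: Substitute φ = exp(-2x)u.
Then φ_x = exp(-2x)(u_x - 2u), φ_τ = exp(-2x)u_τ; substituting and dividing by exp(-2x), the lower-order terms cancel: u_τ + u_x = 0 (standard advection equation).
Data for u: u(x,0) = exp(2x)φ(x,0) = sin(3x).
By characteristics (dx/dτ = 1), u(x,τ) = f(x - τ) with f = u(·, 0).
So u(x,τ) = sin(3x - 3τ), and φ(x,τ) = exp(-2x)u(x,τ).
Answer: φ(x, τ) = exp(-2x)sin(3x - 3τ)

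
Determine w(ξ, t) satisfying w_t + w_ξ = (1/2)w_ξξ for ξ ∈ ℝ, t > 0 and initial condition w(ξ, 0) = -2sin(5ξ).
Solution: Change to a moving frame: let η = ξ - t, σ = t and write w(ξ,t) = u(η,σ).
By the chain rule w_t = u_σ - u_η, w_ξ = u_η, w_ξξ = u_ηη.
Then w_t + w_ξ = u_σ: the advection term cancels and the PDE becomes the heat equation u_σ = (1/2)u_ηη on η ∈ ℝ.
Initial data: u(η,0) = w(η,0) = -2sin(5η).
On η ∈ ℝ each mode satisfies (sin(nη))″ = -n² sin(nη), so exp(-n²σ/2) sin(nη) solves the heat equation; by superposition u(η,σ) = Σ c_n exp(-n²σ/2) sin(nη).
Reading off the coefficients: c_5=-2, so u(η,σ) = -2exp(-25σ/2)sin(5η).
Substituting back η = ξ - t, σ = t: w(ξ,t) = u(ξ - t, t).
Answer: w(ξ, t) = 2exp(-25t/2)sin(5t - 5ξ)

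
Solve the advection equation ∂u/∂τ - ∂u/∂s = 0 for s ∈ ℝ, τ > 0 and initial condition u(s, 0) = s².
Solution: By characteristics (ds/dτ = -1), u(s,τ) = f(s + τ) with f = u(·, 0).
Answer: u(s, τ) = s² + 2sτ + τ²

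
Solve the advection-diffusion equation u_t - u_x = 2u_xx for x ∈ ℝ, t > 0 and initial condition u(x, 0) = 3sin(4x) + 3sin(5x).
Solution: Moving frame: η = x + t, σ = t, u = w(η,σ), so u_t = w_σ + w_η and u_xx = w_ηη.
Hence u_t - u_x = w_σ and the PDE becomes the heat equation w_σ = 2w_ηη on η ∈ ℝ.
Initial data: w(η,0) = u(η,0) = 3sin(4η) + 3sin(5η). Each mode sin(nη) decays as exp(-2n²σ) on ℝ, so w(η,σ) = Σ c_n exp(-2n²σ) sin(nη) with c_4=3, c_5=3: w(η,σ) = 3exp(-32σ)sin(4η) + 3exp(-50σ)sin(5η).
Substituting back: u(x,t) = w(x + t, t).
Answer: u(x, t) = 3exp(-32t)sin(4t + 4x) + 3exp(-50t)sin(5t + 5x)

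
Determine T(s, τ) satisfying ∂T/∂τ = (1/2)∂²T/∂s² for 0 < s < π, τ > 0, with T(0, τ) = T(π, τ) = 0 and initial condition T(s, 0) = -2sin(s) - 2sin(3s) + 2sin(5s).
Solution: Separating variables: T = Σ c_n exp(-n²τ/2) sin(ns). From T(s,0) = -2sin(s) - 2sin(3s) + 2sin(5s): c_1=-2, c_3=-2, c_5=2.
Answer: T(s, τ) = -2exp(-τ/2)sin(s) - 2exp(-9τ/2)sin(3s) + 2exp(-25τ/2)sin(5s)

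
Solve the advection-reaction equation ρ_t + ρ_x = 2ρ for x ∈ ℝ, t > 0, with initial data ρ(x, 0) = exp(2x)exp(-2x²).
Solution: Substitute ρ = exp(2x)u.
Then ρ_x = exp(2x)(u_x + 2u), ρ_t = exp(2x)u_t; substituting and dividing by exp(2x), the lower-order terms cancel: u_t + u_x = 0 (standard advection equation).
Data for u: u(x,0) = exp(-2x)ρ(x,0) = exp(-2x²).
By characteristics (dx/dt = 1), u(x,t) = f(x - t) with f = u(·, 0).
So u(x,t) = exp(-2(-t + x)²), and ρ(x,t) = exp(2x)u(x,t).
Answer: ρ(x, t) = exp(2x)exp(-2(-t + x)²)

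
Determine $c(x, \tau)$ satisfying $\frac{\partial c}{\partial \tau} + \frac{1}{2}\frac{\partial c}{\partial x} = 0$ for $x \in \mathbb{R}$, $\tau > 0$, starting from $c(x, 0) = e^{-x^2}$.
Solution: By characteristics ($dx/d\tau = 1/2$), $c(x,\tau) = f(x - \frac{1}{2}\tau)$ with $f = c( \cdot , 0)$.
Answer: $c(x, \tau) = e^{-(-\tau/2 + x)^2}$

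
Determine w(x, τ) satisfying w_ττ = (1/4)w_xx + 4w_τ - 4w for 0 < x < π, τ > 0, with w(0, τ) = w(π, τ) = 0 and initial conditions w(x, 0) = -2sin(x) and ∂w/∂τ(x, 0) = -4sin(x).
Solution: Substitute w = exp(2τ)u, i.e. u = exp(-2τ)w.
By the product rule, w_τ = exp(2τ)(u_τ + 2u), w_ττ = exp(2τ)(u_ττ + 4u_τ + 4u), w_xx = exp(2τ)u_xx.
Substituting into the PDE and dividing by exp(2τ): u_ττ + 4u_τ + 4u = (1/4)u_xx + 4(u_τ + 2u) - 4u.
The lower-order terms cancel, leaving the standard wave equation u_ττ = (1/4)u_xx.
Initial data for u: u(x,0) = w(x,0) = -2sin(x); u_τ(x,0) = w_τ(x,0) - 2w(x,0) = 0. The boundary conditions carry over: u(0,τ) = u(π,τ) = 0.
Solve for u:
  Using separation of variables u = X(x)T(τ):
  Eigenfunctions: sin(nx), n = 1, 2, 3, ...
  General solution: u(x, τ) = Σ [A_n cos(n τ/2) + B_n sin(n τ/2)] sin(nx)
  From u(x,0) = -2sin(x): A_1=-2. From u_τ(x,0) = 0: all B_n = 0.
Hence u(x,τ) = -2sin(x)cos(τ/2).
Transform back: w(x,τ) = exp(2τ)u(x,τ).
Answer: w(x, τ) = -2exp(2τ)sin(x)cos(τ/2)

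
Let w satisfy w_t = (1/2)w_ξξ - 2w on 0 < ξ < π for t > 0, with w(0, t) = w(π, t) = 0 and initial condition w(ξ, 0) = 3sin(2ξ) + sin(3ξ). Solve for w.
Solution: Substitute w = exp(-2t)u.
Then w_t = exp(-2t)(u_t - 2u), w_ξξ = exp(-2t)u_ξξ; substituting and dividing by exp(-2t), the lower-order terms cancel: u_t = (1/2)u_ξξ (standard heat equation).
Data for u: u(ξ,0) = w(ξ,0) = 3sin(2ξ) + sin(3ξ). The boundary conditions carry over: u(0,t) = u(π,t) = 0.
Separating variables: u = Σ c_n exp(-n²t/2) sin(nξ). From u(ξ,0) = 3sin(2ξ) + sin(3ξ): c_2=3, c_3=1.
So u(ξ,t) = 3exp(-2t)sin(2ξ) + exp(-9t/2)sin(3ξ), and w(ξ,t) = exp(-2t)u(ξ,t).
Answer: w(ξ, t) = 3exp(-4t)sin(2ξ) + exp(-13t/2)sin(3ξ)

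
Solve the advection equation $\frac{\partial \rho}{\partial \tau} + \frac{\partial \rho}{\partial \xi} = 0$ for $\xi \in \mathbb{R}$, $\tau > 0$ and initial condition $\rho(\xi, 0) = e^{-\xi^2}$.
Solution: By characteristics ($d\xi/d\tau = 1$), $\rho(\xi,\tau) = f(\xi - \tau)$ with $f = \rho( \cdot , 0)$.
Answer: $\rho(\xi, \tau) = e^{-(-\tau + \xi)^2}$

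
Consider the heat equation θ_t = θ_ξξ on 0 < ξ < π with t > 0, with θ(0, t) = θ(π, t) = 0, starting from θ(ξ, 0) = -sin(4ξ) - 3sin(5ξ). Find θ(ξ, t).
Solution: Separating variables: θ = Σ c_n exp(-n²t) sin(nξ). From θ(ξ,0) = -sin(4ξ) - 3sin(5ξ): c_4=-1, c_5=-3.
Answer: θ(ξ, t) = -exp(-16t)sin(4ξ) - 3exp(-25t)sin(5ξ)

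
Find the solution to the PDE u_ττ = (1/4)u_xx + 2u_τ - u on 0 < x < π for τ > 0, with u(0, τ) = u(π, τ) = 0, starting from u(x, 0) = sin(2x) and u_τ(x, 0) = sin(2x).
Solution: Substitute u = exp(τ)w, i.e. w = exp(-τ)u.
By the product rule, u_τ = exp(τ)(w_τ + w), u_ττ = exp(τ)(w_ττ + 2w_τ + w), u_xx = exp(τ)w_xx.
Substituting into the PDE and dividing by exp(τ): w_ττ + 2w_τ + w = (1/4)w_xx + 2(w_τ + w) - w.
The lower-order terms cancel, leaving the standard wave equation w_ττ = (1/4)w_xx.
Initial data for w: w(x,0) = u(x,0) = sin(2x); w_τ(x,0) = u_τ(x,0) - u(x,0) = 0. The boundary conditions carry over: w(0,τ) = w(π,τ) = 0.
Solve for w:
  Using separation of variables w = X(x)T(τ):
  Eigenfunctions: sin(nx), n = 1, 2, 3, ...
  General solution: w(x, τ) = Σ [A_n cos(n τ/2) + B_n sin(n τ/2)] sin(nx)
  From w(x,0) = sin(2x): A_2=1. From w_τ(x,0) = 0: all B_n = 0.
Hence w(x,τ) = sin(2x)cos(τ).
Transform back: u(x,τ) = exp(τ)w(x,τ).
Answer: u(x, τ) = exp(τ)sin(2x)cos(τ)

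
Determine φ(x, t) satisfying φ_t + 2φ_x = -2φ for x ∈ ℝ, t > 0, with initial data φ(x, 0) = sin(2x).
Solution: Substitute φ = exp(-2t)u.
Then φ_t = exp(-2t)(u_t - 2u), φ_x = exp(-2t)u_x; substituting and dividing by exp(-2t), the lower-order terms cancel: u_t + 2u_x = 0 (standard advection equation).
Data for u: u(x,0) = φ(x,0) = sin(2x).
By characteristics (dx/dt = 2), u(x,t) = f(x - 2t) with f = u(·, 0).
So u(x,t) = -sin(4t - 2x), and φ(x,t) = exp(-2t)u(x,t).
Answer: φ(x, t) = -exp(-2t)sin(4t - 2x)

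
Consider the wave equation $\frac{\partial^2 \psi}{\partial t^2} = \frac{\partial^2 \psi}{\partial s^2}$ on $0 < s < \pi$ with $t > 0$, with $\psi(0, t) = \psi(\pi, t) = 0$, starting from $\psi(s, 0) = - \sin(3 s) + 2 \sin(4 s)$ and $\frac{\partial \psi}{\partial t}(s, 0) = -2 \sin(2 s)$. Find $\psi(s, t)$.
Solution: Separating variables: $\psi = \sum [A_n \cos(\omega_n t) + B_n \sin(\omega_n t)] \sin(ns)$, $\omega_n = n$. From ICs ($B_n$ = velocity coefficient / $\omega_n$): $A_3=-1, A_4=2, B_2=-1$.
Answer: $\psi(s, t) = - \sin(2 s) \sin(2 t) -  \sin(3 s) \cos(3 t) + 2 \sin(4 s) \cos(4 t)$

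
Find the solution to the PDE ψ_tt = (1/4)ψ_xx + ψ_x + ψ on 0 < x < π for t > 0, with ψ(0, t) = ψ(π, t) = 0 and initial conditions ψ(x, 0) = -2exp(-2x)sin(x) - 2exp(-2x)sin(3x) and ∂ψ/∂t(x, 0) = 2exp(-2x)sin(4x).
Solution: Substitute ψ = exp(-2x)u.
Then ψ_x = exp(-2x)(u_x - 2u), ψ_xx = exp(-2x)(u_xx - 4u_x + 4u), ψ_tt = exp(-2x)u_tt; substituting and dividing by exp(-2x), the lower-order terms cancel: u_tt = (1/4)u_xx (standard wave equation).
Data for u: u(x,0) = exp(2x)ψ(x,0) = -2sin(x) - 2sin(3x); u_t(x,0) = exp(2x)ψ_t(x,0) = 2sin(4x). The boundary conditions carry over: u(0,t) = u(π,t) = 0.
Separating variables: u = Σ [A_n cos(ω_n t) + B_n sin(ω_n t)] sin(nx), ω_n = n/2. From ICs (B_n = velocity coefficient / ω_n): A_1=-2, A_3=-2, B_4=1.
So u(x,t) = sin(2t)sin(4x) - 2sin(x)cos(t/2) - 2sin(3x)cos(3t/2), and ψ(x,t) = exp(-2x)u(x,t).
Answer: ψ(x, t) = exp(-2x)sin(2t)sin(4x) - 2exp(-2x)sin(x)cos(t/2) - 2exp(-2x)sin(3x)cos(3t/2)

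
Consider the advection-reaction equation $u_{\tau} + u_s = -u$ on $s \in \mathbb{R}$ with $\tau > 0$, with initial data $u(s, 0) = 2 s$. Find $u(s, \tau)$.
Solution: Substitute $u = e^{-\tau}w$, i.e. $w = e^{\tau}u$.
By the product rule, $u_{\tau} = e^{-\tau}(w_{\tau} - w)$, $u_s = e^{-\tau}w_s$.
Substituting into the PDE and dividing by $e^{-\tau}$: $w_{\tau} - w + w_s = -w$.
The lower-order terms cancel, leaving the standard advection equation $w_{\tau} + w_s = 0$.
Initial data for $w$: $w(s,0) = u(s,0) = 2 s$.
Solve for $w$:
  By method of characteristics (waves move right with speed 1):
  Along characteristics $s - \tau =$ const, $w$ is constant, so $w(s,\tau) = f(s - \tau)$ with $f = w( \cdot , 0)$.
Hence $w(s,\tau) = 2 s - 2 \tau$.
Transform back: $u(s,\tau) = e^{-\tau}w(s,\tau)$.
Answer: $u(s, \tau) = -2 \tau e^{-\tau} + 2 s e^{-\tau}$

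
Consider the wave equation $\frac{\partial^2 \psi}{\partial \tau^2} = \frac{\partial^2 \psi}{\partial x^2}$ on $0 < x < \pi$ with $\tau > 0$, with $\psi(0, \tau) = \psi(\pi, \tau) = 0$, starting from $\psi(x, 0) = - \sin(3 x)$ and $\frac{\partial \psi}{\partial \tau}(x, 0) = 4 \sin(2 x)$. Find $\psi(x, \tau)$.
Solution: Using separation of variables $\psi = X(x)T(\tau)$:
Eigenfunctions: $\sin(nx)$, $n = 1, 2, 3, \ldots$
General solution: $\psi(x, \tau) = \sum [A_n \cos(n \tau) + B_n \sin(n \tau)] \sin(nx)$
From $\psi(x,0) = - \sin(3 x)$: $A_3=-1$. From $\psi_{\tau}(x,0) = 4 \sin(2 x)$, using $\psi_{\tau}(x,0) = \sum \omega_n B_n \sin(nx)$ with $\omega_n = n$: $B_2 = 4/2 = 2$.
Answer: $\psi(x, \tau) = 2 \sin(2 \tau) \sin(2 x) -  \sin(3 x) \cos(3 \tau)$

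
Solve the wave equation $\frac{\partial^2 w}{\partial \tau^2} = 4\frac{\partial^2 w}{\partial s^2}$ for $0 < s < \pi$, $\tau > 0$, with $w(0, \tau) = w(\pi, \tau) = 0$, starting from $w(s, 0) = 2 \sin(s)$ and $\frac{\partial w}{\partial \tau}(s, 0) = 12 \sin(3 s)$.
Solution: Using separation of variables $w = X(s)T(\tau)$:
Eigenfunctions: $\sin(ns)$, $n = 1, 2, 3, \ldots$
General solution: $w(s, \tau) = \sum [A_n \cos(2n \tau) + B_n \sin(2n \tau)] \sin(ns)$
From $w(s,0) = 2 \sin(s)$: $A_1=2$. From $w_{\tau}(s,0) = 12 \sin(3 s)$, using $w_{\tau}(s,0) = \sum \omega_n B_n \sin(ns)$ with $\omega_n = 2n$: $B_3 = 12/6 = 2$.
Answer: $w(s, \tau) = 2 \sin(6 \tau) \sin(3 s) + 2 \sin(s) \cos(2 \tau)$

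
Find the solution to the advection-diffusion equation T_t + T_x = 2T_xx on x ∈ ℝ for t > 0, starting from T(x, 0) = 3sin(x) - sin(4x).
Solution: Change to a moving frame: let η = x - t, σ = t and write T(x,t) = u(η,σ).
By the chain rule T_t = u_σ - u_η, T_x = u_η, T_xx = u_ηη.
Then T_t + T_x = u_σ: the advection term cancels and the PDE becomes the heat equation u_σ = 2u_ηη on η ∈ ℝ.
Initial data: u(η,0) = T(η,0) = 3sin(η) - sin(4η).
On η ∈ ℝ each mode satisfies (sin(nη))″ = -n² sin(nη), so exp(-2n²σ) sin(nη) solves the heat equation; by superposition u(η,σ) = Σ c_n exp(-2n²σ) sin(nη).
Reading off the coefficients: c_1=3, c_4=-1, so u(η,σ) = 3exp(-2σ)sin(η) - exp(-32σ)sin(4η).
Substituting back η = x - t, σ = t: T(x,t) = u(x - t, t).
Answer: T(x, t) = -3exp(-2t)sin(t - x) + exp(-32t)sin(4t - 4x)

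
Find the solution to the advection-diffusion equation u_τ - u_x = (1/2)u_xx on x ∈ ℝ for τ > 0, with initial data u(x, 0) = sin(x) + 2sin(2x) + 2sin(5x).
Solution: Change to a moving frame: let η = x + τ, σ = τ and write u(x,τ) = w(η,σ).
By the chain rule u_τ = w_σ + w_η, u_x = w_η, u_xx = w_ηη.
Then u_τ - u_x = w_σ: the advection term cancels and the PDE becomes the heat equation w_σ = (1/2)w_ηη on η ∈ ℝ.
Initial data: w(η,0) = u(η,0) = sin(η) + 2sin(2η) + 2sin(5η).
On η ∈ ℝ each mode satisfies (sin(nη))″ = -n² sin(nη), so exp(-n²σ/2) sin(nη) solves the heat equation; by superposition w(η,σ) = Σ c_n exp(-n²σ/2) sin(nη).
Reading off the coefficients: c_1=1, c_2=2, c_5=2, so w(η,σ) = 2exp(-2σ)sin(2η) + exp(-σ/2)sin(η) + 2exp(-25σ/2)sin(5η).
Substituting back η = x + τ, σ = τ: u(x,τ) = w(x + τ, τ).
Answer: u(x, τ) = 2exp(-2τ)sin(2x + 2τ) + exp(-τ/2)sin(x + τ) + 2exp(-25τ/2)sin(5x + 5τ)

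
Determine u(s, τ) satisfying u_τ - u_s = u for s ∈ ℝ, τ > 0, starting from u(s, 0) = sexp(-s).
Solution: Substitute u = exp(-s)w.
Then u_s = exp(-s)(w_s - w), u_τ = exp(-s)w_τ; substituting and dividing by exp(-s), the lower-order terms cancel: w_τ - w_s = 0 (standard advection equation).
Data for w: w(s,0) = exp(s)u(s,0) = s.
By characteristics (ds/dτ = -1), w(s,τ) = f(s + τ) with f = w(·, 0).
So w(s,τ) = s + τ, and u(s,τ) = exp(-s)w(s,τ).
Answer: u(s, τ) = sexp(-s) + τexp(-s)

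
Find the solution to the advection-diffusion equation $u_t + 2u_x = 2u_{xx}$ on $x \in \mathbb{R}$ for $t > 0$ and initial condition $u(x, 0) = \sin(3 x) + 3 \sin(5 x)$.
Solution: Change to a moving frame: let $\eta = x - 2t$, $\sigma = t$ and write $u(x,t) = w(\eta,\sigma)$.
By the chain rule $u_t = w_{\sigma} - 2w_{\eta}$, $u_x = w_{\eta}$, $u_{xx} = w_{\eta\eta}$.
Then $u_t + 2u_x = w_{\sigma}$: the advection term cancels and the PDE becomes the heat equation $w_{\sigma} = 2w_{\eta\eta}$ on $\eta \in \mathbb{R}$.
Initial data: $w(\eta,0) = u(\eta,0) = \sin(3 \eta) + 3 \sin(5 \eta)$.
On $\eta \in \mathbb{R}$ each mode satisfies $(\sin(n\eta))'' = -n^2 \sin(n\eta)$, so $e^{-2n^2\sigma} \sin(n\eta)$ solves the heat equation; by superposition $w(\eta,\sigma) = \sum c_n e^{-2n^2\sigma} \sin(n\eta)$.
Reading off the coefficients: $c_3=1, c_5=3$, so $w(\eta,\sigma) = e^{-18 \sigma} \sin(3 \eta) + 3 e^{-50 \sigma} \sin(5 \eta)$.
Substituting back $\eta = x - 2t$, $\sigma = t$: $u(x,t) = w(x - 2t, t)$.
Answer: $u(x, t) = - e^{-18 t} \sin(6 t - 3 x) - 3 e^{-50 t} \sin(10 t - 5 x)$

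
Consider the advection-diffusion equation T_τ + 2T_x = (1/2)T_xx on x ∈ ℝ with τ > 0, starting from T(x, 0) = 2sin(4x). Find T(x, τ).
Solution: Moving frame: η = x - 2τ, σ = τ, T = u(η,σ), so T_τ = u_σ - 2u_η and T_xx = u_ηη.
Hence T_τ + 2T_x = u_σ and the PDE becomes the heat equation u_σ = (1/2)u_ηη on η ∈ ℝ.
Initial data: u(η,0) = T(η,0) = 2sin(4η). Each mode sin(nη) decays as exp(-n²σ/2) on ℝ, so u(η,σ) = Σ c_n exp(-n²σ/2) sin(nη) with c_4=2: u(η,σ) = 2exp(-8σ)sin(4η).
Substituting back: T(x,τ) = u(x - 2τ, τ).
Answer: T(x, τ) = 2exp(-8τ)sin(4x - 8τ)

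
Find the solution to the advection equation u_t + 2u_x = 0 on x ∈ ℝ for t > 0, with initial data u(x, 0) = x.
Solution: By method of characteristics (waves move right with speed 2):
Along characteristics x - 2t = const, u is constant, so u(x,t) = f(x - 2t) with f = u(·, 0).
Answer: u(x, t) = -2t + x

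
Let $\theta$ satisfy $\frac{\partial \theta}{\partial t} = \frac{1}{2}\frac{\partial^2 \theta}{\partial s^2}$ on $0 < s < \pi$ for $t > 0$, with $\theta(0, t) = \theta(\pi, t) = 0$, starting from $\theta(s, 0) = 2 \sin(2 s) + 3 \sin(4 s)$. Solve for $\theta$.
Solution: Using separation of variables $\theta = X(s)G(t)$:
Eigenfunctions: $\sin(ns)$, $n = 1, 2, 3, \ldots$
General solution: $\theta(s, t) = \sum c_n \sin(ns) e^{-n^2 t/2}$
Matching $\theta(s,0) = 2 \sin(2 s) + 3 \sin(4 s)$ term by term: $c_2=2, c_4=3$.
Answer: $\theta(s, t) = 2 e^{-2 t} \sin(2 s) + 3 e^{-8 t} \sin(4 s)$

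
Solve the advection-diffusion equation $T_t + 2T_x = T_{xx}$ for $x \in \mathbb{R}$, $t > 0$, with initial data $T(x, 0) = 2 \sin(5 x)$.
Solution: Moving frame: $\eta = x - 2t$, $\sigma = t$, $T = u(\eta,\sigma)$, so $T_t = u_{\sigma} - 2u_{\eta}$ and $T_{xx} = u_{\eta\eta}$.
Hence $T_t + 2T_x = u_{\sigma}$ and the PDE becomes the heat equation $u_{\sigma} = u_{\eta\eta}$ on $\eta \in \mathbb{R}$.
Initial data: $u(\eta,0) = T(\eta,0) = 2 \sin(5 \eta)$. Each mode $\sin(n\eta)$ decays as $e^{-n^2\sigma}$ on $\mathbb{R}$, so $u(\eta,\sigma) = \sum c_n e^{-n^2\sigma} \sin(n\eta)$ with $c_5=2$: $u(\eta,\sigma) = 2 e^{-25 \sigma} \sin(5 \eta)$.
Substituting back: $T(x,t) = u(x - 2t, t)$.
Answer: $T(x, t) = -2 e^{-25 t} \sin(10 t - 5 x)$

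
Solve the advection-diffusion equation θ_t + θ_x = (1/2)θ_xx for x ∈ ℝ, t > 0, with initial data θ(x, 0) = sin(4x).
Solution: Change to a moving frame: let η = x - t, σ = t and write θ(x,t) = u(η,σ).
By the chain rule θ_t = u_σ - u_η, θ_x = u_η, θ_xx = u_ηη.
Then θ_t + θ_x = u_σ: the advection term cancels and the PDE becomes the heat equation u_σ = (1/2)u_ηη on η ∈ ℝ.
Initial data: u(η,0) = θ(η,0) = sin(4η).
On η ∈ ℝ each mode satisfies (sin(nη))″ = -n² sin(nη), so exp(-n²σ/2) sin(nη) solves the heat equation; by superposition u(η,σ) = Σ c_n exp(-n²σ/2) sin(nη).
Reading off the coefficients: c_4=1, so u(η,σ) = exp(-8σ)sin(4η).
Substituting back η = x - t, σ = t: θ(x,t) = u(x - t, t).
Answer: θ(x, t) = -exp(-8t)sin(4t - 4x)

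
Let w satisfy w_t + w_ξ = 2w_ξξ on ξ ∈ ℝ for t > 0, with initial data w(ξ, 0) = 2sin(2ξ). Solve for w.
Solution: Change to a moving frame: let η = ξ - t, σ = t and write w(ξ,t) = u(η,σ).
By the chain rule w_t = u_σ - u_η, w_ξ = u_η, w_ξξ = u_ηη.
Then w_t + w_ξ = u_σ: the advection term cancels and the PDE becomes the heat equation u_σ = 2u_ηη on η ∈ ℝ.
Initial data: u(η,0) = w(η,0) = 2sin(2η).
On η ∈ ℝ each mode satisfies (sin(nη))″ = -n² sin(nη), so exp(-2n²σ) sin(nη) solves the heat equation; by superposition u(η,σ) = Σ c_n exp(-2n²σ) sin(nη).
Reading off the coefficients: c_2=2, so u(η,σ) = 2exp(-8σ)sin(2η).
Substituting back η = ξ - t, σ = t: w(ξ,t) = u(ξ - t, t).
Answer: w(ξ, t) = -2exp(-8t)sin(2t - 2ξ)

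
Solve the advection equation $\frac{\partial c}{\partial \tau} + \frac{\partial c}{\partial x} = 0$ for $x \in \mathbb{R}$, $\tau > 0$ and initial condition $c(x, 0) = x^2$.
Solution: By method of characteristics (waves move right with speed 1):
Along characteristics $x - \tau =$ const, $c$ is constant, so $c(x,\tau) = f(x - \tau)$ with $f = c( \cdot , 0)$.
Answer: $c(x, \tau) = \tau^2 - 2 \tau x + x^2$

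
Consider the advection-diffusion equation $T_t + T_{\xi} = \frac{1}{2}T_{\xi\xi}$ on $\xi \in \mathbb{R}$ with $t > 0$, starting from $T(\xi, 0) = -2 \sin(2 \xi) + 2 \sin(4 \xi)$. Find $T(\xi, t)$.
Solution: Change to a moving frame: let $\eta = \xi - t$, $\sigma = t$ and write $T(\xi,t) = u(\eta,\sigma)$.
By the chain rule $T_t = u_{\sigma} - u_{\eta}$, $T_{\xi} = u_{\eta}$, $T_{\xi\xi} = u_{\eta\eta}$.
Then $T_t + T_{\xi} = u_{\sigma}$: the advection term cancels and the PDE becomes the heat equation $u_{\sigma} = \frac{1}{2}u_{\eta\eta}$ on $\eta \in \mathbb{R}$.
Initial data: $u(\eta,0) = T(\eta,0) = -2 \sin(2 \eta) + 2 \sin(4 \eta)$.
On $\eta \in \mathbb{R}$ each mode satisfies $(\sin(n\eta))'' = -n^2 \sin(n\eta)$, so $e^{-n^2\sigma/2} \sin(n\eta)$ solves the heat equation; by superposition $u(\eta,\sigma) = \sum c_n e^{-n^2\sigma/2} \sin(n\eta)$.
Reading off the coefficients: $c_2=-2, c_4=2$, so $u(\eta,\sigma) = -2 e^{-2 \sigma} \sin(2 \eta) + 2 e^{-8 \sigma} \sin(4 \eta)$.
Substituting back $\eta = \xi - t$, $\sigma = t$: $T(\xi,t) = u(\xi - t, t)$.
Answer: $T(\xi, t) = -2 e^{-2 t} \sin(2 \xi - 2 t) + 2 e^{-8 t} \sin(4 \xi - 4 t)$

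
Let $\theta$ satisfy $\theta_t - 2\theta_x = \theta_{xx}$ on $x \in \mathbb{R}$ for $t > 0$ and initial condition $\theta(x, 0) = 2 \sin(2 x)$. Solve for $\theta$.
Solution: Moving frame: $\eta = x + 2t$, $\sigma = t$, $\theta = u(\eta,\sigma)$, so $\theta_t = u_{\sigma} + 2u_{\eta}$ and $\theta_{xx} = u_{\eta\eta}$.
Hence $\theta_t - 2\theta_x = u_{\sigma}$ and the PDE becomes the heat equation $u_{\sigma} = u_{\eta\eta}$ on $\eta \in \mathbb{R}$.
Initial data: $u(\eta,0) = \theta(\eta,0) = 2 \sin(2 \eta)$. Each mode $\sin(n\eta)$ decays as $e^{-n^2\sigma}$ on $\mathbb{R}$, so $u(\eta,\sigma) = \sum c_n e^{-n^2\sigma} \sin(n\eta)$ with $c_2=2$: $u(\eta,\sigma) = 2 e^{-4 \sigma} \sin(2 \eta)$.
Substituting back: $\theta(x,t) = u(x + 2t, t)$.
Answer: $\theta(x, t) = 2 e^{-4 t} \sin(4 t + 2 x)$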